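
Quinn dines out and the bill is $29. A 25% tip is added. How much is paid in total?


Calculate the tip:
25% of $29 = $7.25
Add tip to meal cost:
$29 + $7.25 = $36.25

$36.25


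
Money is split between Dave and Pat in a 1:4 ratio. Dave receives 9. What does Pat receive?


Find the multiplier:
9 / 1 = 9
Apply to Pat's share:
4 x 9 = 36

36


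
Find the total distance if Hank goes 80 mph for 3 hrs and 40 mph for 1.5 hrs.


Leg 1 distance:
80 x 3 = 240 miles
Leg 2 distance:
40 x 1.5 = 60 miles
Total distance:
240 + 60 = 300 miles

300 miles


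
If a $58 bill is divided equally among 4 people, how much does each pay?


Total bill: $58
Number of people: 4
Each pays: $58 / 4 = $14.50

$14.50


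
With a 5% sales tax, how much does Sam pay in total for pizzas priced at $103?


Calculate the tax:
5% of $103 = $5.15
Add tax to price:
$103 + $5.15 = $108.15

$108.15


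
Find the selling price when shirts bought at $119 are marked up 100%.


Calculate the markup amount:
100% of $119 = $119
Add to cost:
$119 + $119 = $238

$238


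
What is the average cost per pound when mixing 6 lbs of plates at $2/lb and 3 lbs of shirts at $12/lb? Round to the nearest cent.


Cost of plates:
6 x $2 = $12
Cost of shirts:
3 x $12 = $36
Total cost: $12 + $36 = $48
Total weight: 9 lbs
Average: $48 / 9 = $5.3333... ≈ $5.33/lb

$5.33/lb


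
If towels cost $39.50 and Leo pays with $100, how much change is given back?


Start with the amount paid:
$100
Subtract the price:
$100 - $39.50 = $60.50

$60.50


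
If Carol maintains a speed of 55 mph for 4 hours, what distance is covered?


Use the formula: distance = speed x time
Speed = 55 mph, Time = 4 hours
55 x 4 = 220 miles

220 miles


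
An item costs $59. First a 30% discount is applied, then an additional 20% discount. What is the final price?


First discount:
30% of $59 = $17.70
Price after first discount:
$59 - $17.70 = $41.30
Second discount:
20% of $41.30 = $8.26
Final price:
$41.30 - $8.26 = $33.04

$33.04


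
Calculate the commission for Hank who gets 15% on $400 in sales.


Convert rate to decimal:
15% = 0.15
Multiply by sales:
$400 x 0.15 = $60

$60


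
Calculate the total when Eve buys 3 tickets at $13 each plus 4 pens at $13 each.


Cost of tickets:
3 x $13 = $39
Cost of pens:
4 x $13 = $52
Add both:
$39 + $52 = $91

$91


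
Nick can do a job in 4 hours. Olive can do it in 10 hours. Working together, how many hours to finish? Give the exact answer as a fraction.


Nick's rate: 1/4 of the job per hour
Olive's rate: 1/10 of the job per hour
Combined rate: 1/4 + 1/10 = 7/20 per hour
Time = 1 / (7/20) = 20/7 hours (≈ 2.86 hours)

20/7 hours


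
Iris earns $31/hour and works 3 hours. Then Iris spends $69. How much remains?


Calculate earnings:
3 x $31 = $93
Subtract spending:
$93 - $69 = $24

$24


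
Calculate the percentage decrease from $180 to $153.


Find the absolute change:
|153 - 180| = 27
Divide by original and multiply by 100:
27 / 180 x 100 = 15%

15%


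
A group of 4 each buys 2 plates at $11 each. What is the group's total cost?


Cost per person:
2 x $11 = $22
Group total:
4 x $22 = $88

$88


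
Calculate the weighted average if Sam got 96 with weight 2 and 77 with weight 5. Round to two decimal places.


Weighted sum:
2 x 96 + 5 x 77 = 577
Total weight:
2 + 5 = 7
Weighted average:
577 / 7 = 82.4285... ≈ 82.43

82.43


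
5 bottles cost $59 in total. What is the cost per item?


Total cost: $59
Number of items: 5
Unit price: $59 / 5 = $11.80

$11.80


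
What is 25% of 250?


Convert percentage to decimal:
25% = 0.25
Multiply:
250 x 0.25 = 62.5

62.5


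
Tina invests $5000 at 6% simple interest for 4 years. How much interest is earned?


Use the formula I = P x R x T / 100
P x R x T = 5000 x 6 x 4 = 120000
I = 120000 / 100 = $1200

$1200


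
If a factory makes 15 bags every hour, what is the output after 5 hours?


Production rate: 15 bags per hour
Time: 5 hours
Total: 15 x 5 = 75 bags

75 bags


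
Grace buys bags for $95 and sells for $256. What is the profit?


Selling price = $256
Cost price = $95
Profit = selling price - cost price:
Profit = $256 - $95 = $161

$161


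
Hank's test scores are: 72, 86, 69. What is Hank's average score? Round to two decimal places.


Add the scores:
72 + 86 + 69 = 227
Divide by the number of tests:
227 / 3 = 75.6666... ≈ 75.67

75.67


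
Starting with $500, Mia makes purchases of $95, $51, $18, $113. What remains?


Add up expenses:
$95 + $51 + $18 + $113 = $277
Subtract from budget:
$500 - $277 = $223

$223


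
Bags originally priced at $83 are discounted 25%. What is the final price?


Calculate the discount amount:
25% of $83 = $20.75
Subtract from original:
$83 - $20.75 = $62.25

$62.25


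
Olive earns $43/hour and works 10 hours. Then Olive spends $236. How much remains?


Calculate earnings:
10 x $43 = $430
Subtract spending:
$430 - $236 = $194

$194


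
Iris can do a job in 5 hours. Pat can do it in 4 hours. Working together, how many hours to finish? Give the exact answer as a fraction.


Iris's rate: 1/5 of the job per hour
Pat's rate: 1/4 of the job per hour
Combined rate: 1/5 + 1/4 = 9/20 per hour
Time = 1 / (9/20) = 20/9 hours (≈ 2.22 hours)

20/9 hours


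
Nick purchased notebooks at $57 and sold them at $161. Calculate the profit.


Selling price = $161
Cost price = $57
Profit = selling price - cost price:
Profit = $161 - $57 = $104

$104


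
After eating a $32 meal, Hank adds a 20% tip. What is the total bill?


Calculate the tip:
20% of $32 = $6.40
Add tip to meal cost:
$32 + $6.40 = $38.40

$38.40


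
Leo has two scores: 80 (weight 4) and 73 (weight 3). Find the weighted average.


Weighted sum:
4 x 80 + 3 x 73 = 539
Total weight:
4 + 3 = 7
Weighted average:
539 / 7 = 77

77


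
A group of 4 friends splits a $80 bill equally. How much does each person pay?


Total bill: $80
Number of people: 4
Each pays: $80 / 4 = $20

$20


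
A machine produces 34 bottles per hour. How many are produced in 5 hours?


Production rate: 34 bottles per hour
Time: 5 hours
Total: 34 x 5 = 170 bottles

170 bottles


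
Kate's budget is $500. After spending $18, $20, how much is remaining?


Add up expenses:
$18 + $20 = $38
Subtract from budget:
$500 - $38 = $462

$462


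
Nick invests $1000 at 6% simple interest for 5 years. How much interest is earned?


Use the formula I = P x R x T / 100
P x R x T = 1000 x 6 x 5 = 30000
I = 30000 / 100 = $300

$300


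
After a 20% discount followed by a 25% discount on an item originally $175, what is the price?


First discount:
20% of $175 = $35
Price after first discount:
$175 - $35 = $140
Second discount:
25% of $140 = $35
Final price:
$140 - $35 = $105

$105


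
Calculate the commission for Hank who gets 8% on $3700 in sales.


Convert rate to decimal:
8% = 0.08
Multiply by sales:
$3700 x 0.08 = $296

$296


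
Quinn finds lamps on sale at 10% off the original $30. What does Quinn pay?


Calculate the discount amount:
10% of $30 = $3
Subtract from original:
$30 - $3 = $27

$27


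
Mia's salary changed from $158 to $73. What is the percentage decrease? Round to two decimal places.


Find the absolute change:
|73 - 158| = 85
Divide by original and multiply by 100:
85 / 158 x 100 = 53.7974...% ≈ 53.8%

53.8%


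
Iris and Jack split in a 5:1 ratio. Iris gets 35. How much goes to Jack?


Find the multiplier:
35 / 5 = 7
Apply to Jack's share:
1 x 7 = 7

7


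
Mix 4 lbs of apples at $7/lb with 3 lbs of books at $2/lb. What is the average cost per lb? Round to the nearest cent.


Cost of apples:
4 x $7 = $28
Cost of books:
3 x $2 = $6
Total cost: $28 + $6 = $34
Total weight: 7 lbs
Average: $34 / 7 = $4.8571... ≈ $4.86/lb

$4.86/lb


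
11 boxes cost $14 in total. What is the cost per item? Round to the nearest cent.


Total cost: $14
Number of items: 11
Unit price: $14 / 11 = $1.2727... ≈ $1.27

$1.27


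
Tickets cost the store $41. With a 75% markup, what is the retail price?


Calculate the markup amount:
75% of $41 = $30.75
Add to cost:
$41 + $30.75 = $71.75

$71.75


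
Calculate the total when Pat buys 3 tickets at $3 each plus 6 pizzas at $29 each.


Cost of tickets:
3 x $3 = $9
Cost of pizzas:
6 x $29 = $174
Add both:
$9 + $174 = $183

$183


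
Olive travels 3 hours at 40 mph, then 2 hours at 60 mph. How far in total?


Leg 1 distance:
40 x 3 = 120 miles
Leg 2 distance:
60 x 2 = 120 miles
Total distance:
120 + 120 = 240 miles

240 miles


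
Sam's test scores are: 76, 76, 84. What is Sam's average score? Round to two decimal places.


Add the scores:
76 + 76 + 84 = 236
Divide by the number of tests:
236 / 3 = 78.6666... ≈ 78.67

78.67


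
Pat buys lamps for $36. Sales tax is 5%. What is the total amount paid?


Calculate the tax:
5% of $36 = $1.80
Add tax to price:
$36 + $1.80 = $37.80

$37.80


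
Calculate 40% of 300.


Convert percentage to decimal:
40% = 0.4
Multiply:
300 x 0.4 = 120

120


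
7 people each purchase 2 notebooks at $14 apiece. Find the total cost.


Cost per person:
2 x $14 = $28
Group total:
7 x $28 = $196

$196


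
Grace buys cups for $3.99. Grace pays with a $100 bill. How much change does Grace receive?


Start with the amount paid:
$100
Subtract the price:
$100 - $3.99 = $96.01

$96.01


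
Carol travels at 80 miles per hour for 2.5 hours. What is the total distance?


Use the formula: distance = speed x time
Speed = 80 mph, Time = 2.5 hours
80 x 2.5 = 200 miles

200 miles


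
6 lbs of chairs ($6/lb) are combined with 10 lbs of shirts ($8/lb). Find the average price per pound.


Cost of chairs:
6 x $6 = $36
Cost of shirts:
10 x $8 = $80
Total cost: $36 + $80 = $116
Total weight: 16 lbs
Average: $116 / 16 = $7.25/lb

$7.25/lb


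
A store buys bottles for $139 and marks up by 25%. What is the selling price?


Calculate the markup amount:
25% of $139 = $34.75
Add to cost:
$139 + $34.75 = $173.75

$173.75


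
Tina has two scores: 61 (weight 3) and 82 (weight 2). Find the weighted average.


Weighted sum:
3 x 61 + 2 x 82 = 347
Total weight:
3 + 2 = 5
Weighted average:
347 / 5 = 69.4

69.4


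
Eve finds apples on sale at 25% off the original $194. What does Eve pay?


Calculate the discount amount:
25% of $194 = $48.50
Subtract from original:
$194 - $48.50 = $145.50

$145.50


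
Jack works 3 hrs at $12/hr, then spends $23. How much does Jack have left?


Calculate earnings:
3 x $12 = $36
Subtract spending:
$36 - $23 = $13

$13


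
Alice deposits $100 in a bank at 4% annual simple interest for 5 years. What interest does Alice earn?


Use the formula I = P x R x T / 100
P x R x T = 100 x 4 x 5 = 2000
I = 2000 / 100 = $20

$20


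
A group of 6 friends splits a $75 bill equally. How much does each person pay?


Total bill: $75
Number of people: 6
Each pays: $75 / 6 = $12.50

$12.50


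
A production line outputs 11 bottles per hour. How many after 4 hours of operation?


Production rate: 11 bottles per hour
Time: 4 hours
Total: 11 x 4 = 44 bottles

44 bottles


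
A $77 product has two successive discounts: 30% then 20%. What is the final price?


First discount:
30% of $77 = $23.10
Price after first discount:
$77 - $23.10 = $53.90
Second discount:
20% of $53.90 = $10.78
Final price:
$53.90 - $10.78 = $43.12

$43.12


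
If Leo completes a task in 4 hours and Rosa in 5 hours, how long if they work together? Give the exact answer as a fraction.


Leo's rate: 1/4 of the job per hour
Rosa's rate: 1/5 of the job per hour
Combined rate: 1/4 + 1/5 = 9/20 per hour
Time = 1 / (9/20) = 20/9 hours (≈ 2.22 hours)

20/9 hours


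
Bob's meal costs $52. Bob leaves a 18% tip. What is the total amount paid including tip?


Calculate the tip:
18% of $52 = $9.36
Add tip to meal cost:
$52 + $9.36 = $61.36

$61.36


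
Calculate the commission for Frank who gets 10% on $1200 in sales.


Convert rate to decimal:
10% = 0.1
Multiply by sales:
$1200 x 0.1 = $120

$120


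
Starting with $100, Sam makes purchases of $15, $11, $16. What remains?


Add up expenses:
$15 + $11 + $16 = $42
Subtract from budget:
$100 - $42 = $58

$58


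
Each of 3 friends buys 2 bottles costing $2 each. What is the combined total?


Cost per person:
2 x $2 = $4
Group total:
3 x $4 = $12

$12


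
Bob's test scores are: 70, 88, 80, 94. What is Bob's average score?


Add the scores:
70 + 88 + 80 + 94 = 332
Divide by the number of tests:
332 / 4 = 83

83


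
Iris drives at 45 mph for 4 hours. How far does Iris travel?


Use the formula: distance = speed x time
Speed = 45 mph, Time = 4 hours
45 x 4 = 180 miles

180 miles


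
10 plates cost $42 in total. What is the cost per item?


Total cost: $42
Number of items: 10
Unit price: $42 / 10 = $4.20

$4.20


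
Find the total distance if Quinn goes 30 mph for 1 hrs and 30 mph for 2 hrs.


Leg 1 distance:
30 x 1 = 30 miles
Leg 2 distance:
30 x 2 = 60 miles
Total distance:
30 + 60 = 90 miles

90 miles


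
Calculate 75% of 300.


Convert percentage to decimal:
75% = 0.75
Multiply:
300 x 0.75 = 225

225


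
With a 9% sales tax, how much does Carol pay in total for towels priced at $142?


Calculate the tax:
9% of $142 = $12.78
Add tax to price:
$142 + $12.78 = $154.78

$154.78


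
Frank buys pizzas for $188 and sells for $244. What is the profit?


Selling price = $244
Cost price = $188
Profit = selling price - cost price:
Profit = $244 - $188 = $56

$56


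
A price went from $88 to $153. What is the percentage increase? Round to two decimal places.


Find the absolute change:
|153 - 88| = 65
Divide by original and multiply by 100:
65 / 88 x 100 = 73.8636...% ≈ 73.86%

73.86%


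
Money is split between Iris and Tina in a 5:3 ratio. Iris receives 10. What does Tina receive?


Find the multiplier:
10 / 5 = 2
Apply to Tina's share:
3 x 2 = 6

6


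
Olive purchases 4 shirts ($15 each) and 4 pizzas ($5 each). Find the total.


Cost of shirts:
4 x $15 = $60
Cost of pizzas:
4 x $5 = $20
Add both:
$60 + $20 = $80

$80


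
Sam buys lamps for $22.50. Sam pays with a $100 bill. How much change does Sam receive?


Start with the amount paid:
$100
Subtract the price:
$100 - $22.50 = $77.50

$77.50


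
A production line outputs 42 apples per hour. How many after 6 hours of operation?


Production rate: 42 apples per hour
Time: 6 hours
Total: 42 x 6 = 252 apples

252 apples


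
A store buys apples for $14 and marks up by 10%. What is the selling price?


Calculate the markup amount:
10% of $14 = $1.40
Add to cost:
$14 + $1.40 = $15.40

$15.40


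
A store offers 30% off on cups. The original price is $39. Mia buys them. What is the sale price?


Calculate the discount amount:
30% of $39 = $11.70
Subtract from original:
$39 - $11.70 = $27.30

$27.30


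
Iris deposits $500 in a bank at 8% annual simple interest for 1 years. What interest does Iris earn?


Use the formula I = P x R x T / 100
P x R x T = 500 x 8 x 1 = 4000
I = 4000 / 100 = $40

$40


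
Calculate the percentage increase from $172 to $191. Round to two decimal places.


Find the absolute change:
|191 - 172| = 19
Divide by original and multiply by 100:
19 / 172 x 100 = 11.0465...% ≈ 11.05%

11.05%


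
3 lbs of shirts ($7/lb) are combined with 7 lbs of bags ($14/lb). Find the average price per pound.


Cost of shirts:
3 x $7 = $21
Cost of bags:
7 x $14 = $98
Total cost: $21 + $98 = $119
Total weight: 10 lbs
Average: $119 / 10 = $11.90/lb

$11.90/lb


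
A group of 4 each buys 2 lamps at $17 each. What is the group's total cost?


Cost per person:
2 x $17 = $34
Group total:
4 x $34 = $136

$136


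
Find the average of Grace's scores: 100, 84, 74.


Add the scores:
100 + 84 + 74 = 258
Divide by the number of tests:
258 / 3 = 86

86


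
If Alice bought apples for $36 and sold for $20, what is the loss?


Selling price = $20
Cost price = $36
Loss = cost price - selling price:
Loss = $36 - $20 = $16

$16


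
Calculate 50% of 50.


Convert percentage to decimal:
50% = 0.5
Multiply:
50 x 0.5 = 25

25


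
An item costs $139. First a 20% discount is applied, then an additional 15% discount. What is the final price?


First discount:
20% of $139 = $27.80
Price after first discount:
$139 - $27.80 = $111.20
Second discount:
15% of $111.20 = $16.68
Final price:
$111.20 - $16.68 = $94.52

$94.52


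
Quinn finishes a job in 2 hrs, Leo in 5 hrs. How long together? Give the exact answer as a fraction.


Quinn's rate: 1/2 of the job per hour
Leo's rate: 1/5 of the job per hour
Combined rate: 1/2 + 1/5 = 7/10 per hour
Time = 1 / (7/10) = 10/7 hours (≈ 1.43 hours)

10/7 hours


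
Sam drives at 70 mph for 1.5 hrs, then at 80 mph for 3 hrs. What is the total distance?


Leg 1 distance:
70 x 1.5 = 105 miles
Leg 2 distance:
80 x 3 = 240 miles
Total distance:
105 + 240 = 345 miles

345 miles


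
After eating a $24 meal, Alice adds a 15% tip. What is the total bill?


Calculate the tip:
15% of $24 = $3.60
Add tip to meal cost:
$24 + $3.60 = $27.60

$27.60


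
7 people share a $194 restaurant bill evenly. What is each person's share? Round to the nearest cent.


Total bill: $194
Number of people: 7
Each pays: $194 / 7 = $27.7142... ≈ $27.71

$27.71


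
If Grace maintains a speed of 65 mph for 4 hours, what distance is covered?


Use the formula: distance = speed x time
Speed = 65 mph, Time = 4 hours
65 x 4 = 260 miles

260 miles


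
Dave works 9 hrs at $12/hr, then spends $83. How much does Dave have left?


Calculate earnings:
9 x $12 = $108
Subtract spending:
$108 - $83 = $25

$25


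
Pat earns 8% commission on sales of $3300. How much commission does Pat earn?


Convert rate to decimal:
8% = 0.08
Multiply by sales:
$3300 x 0.08 = $264

$264


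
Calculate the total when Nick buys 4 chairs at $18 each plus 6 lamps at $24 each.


Cost of chairs:
4 x $18 = $72
Cost of lamps:
6 x $24 = $144
Add both:
$72 + $144 = $216

$216


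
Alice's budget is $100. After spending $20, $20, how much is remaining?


Add up expenses:
$20 + $20 = $40
Subtract from budget:
$100 - $40 = $60

$60


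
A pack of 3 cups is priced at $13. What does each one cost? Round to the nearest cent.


Total cost: $13
Number of items: 3
Unit price: $13 / 3 = $4.3333... ≈ $4.33

$4.33


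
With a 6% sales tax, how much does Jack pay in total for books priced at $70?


Calculate the tax:
6% of $70 = $4.20
Add tax to price:
$70 + $4.20 = $74.20

$74.20


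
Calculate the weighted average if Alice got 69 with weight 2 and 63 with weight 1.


Weighted sum:
2 x 69 + 1 x 63 = 201
Total weight:
2 + 1 = 3
Weighted average:
201 / 3 = 67

67


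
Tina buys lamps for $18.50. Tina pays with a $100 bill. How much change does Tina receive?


Start with the amount paid:
$100
Subtract the price:
$100 - $18.50 = $81.50

$81.50


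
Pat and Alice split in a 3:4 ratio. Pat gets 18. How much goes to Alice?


Find the multiplier:
18 / 3 = 6
Apply to Alice's share:
4 x 6 = 24

24


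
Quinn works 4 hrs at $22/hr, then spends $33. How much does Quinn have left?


Calculate earnings:
4 x $22 = $88
Subtract spending:
$88 - $33 = $55

$55


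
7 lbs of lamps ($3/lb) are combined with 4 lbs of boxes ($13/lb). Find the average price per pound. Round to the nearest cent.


Cost of lamps:
7 x $3 = $21
Cost of boxes:
4 x $13 = $52
Total cost: $21 + $52 = $73
Total weight: 11 lbs
Average: $73 / 11 = $6.6363... ≈ $6.64/lb

$6.64/lb


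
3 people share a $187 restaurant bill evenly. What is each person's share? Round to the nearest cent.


Total bill: $187
Number of people: 3
Each pays: $187 / 3 = $62.3333... ≈ $62.33

$62.33


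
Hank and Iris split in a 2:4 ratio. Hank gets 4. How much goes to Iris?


Find the multiplier:
4 / 2 = 2
Apply to Iris's share:
4 x 2 = 8

8


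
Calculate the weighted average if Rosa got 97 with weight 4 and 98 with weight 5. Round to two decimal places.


Weighted sum:
4 x 97 + 5 x 98 = 878
Total weight:
4 + 5 = 9
Weighted average:
878 / 9 = 97.5555... ≈ 97.56

97.56


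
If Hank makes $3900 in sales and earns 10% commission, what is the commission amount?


Convert rate to decimal:
10% = 0.1
Multiply by sales:
$3900 x 0.1 = $390

$390


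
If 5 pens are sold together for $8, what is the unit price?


Total cost: $8
Number of items: 5
Unit price: $8 / 5 = $1.60

$1.60


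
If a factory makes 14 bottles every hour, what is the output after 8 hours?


Production rate: 14 bottles per hour
Time: 8 hours
Total: 14 x 8 = 112 bottles

112 bottles


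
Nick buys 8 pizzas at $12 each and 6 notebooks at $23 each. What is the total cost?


Cost of pizzas:
8 x $12 = $96
Cost of notebooks:
6 x $23 = $138
Add both:
$96 + $138 = $234

$234


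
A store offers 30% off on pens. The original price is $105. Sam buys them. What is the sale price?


Calculate the discount amount:
30% of $105 = $31.50
Subtract from original:
$105 - $31.50 = $73.50

$73.50


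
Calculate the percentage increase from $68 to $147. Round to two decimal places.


Find the absolute change:
|147 - 68| = 79
Divide by original and multiply by 100:
79 / 68 x 100 = 116.1764...% ≈ 116.18%

116.18%


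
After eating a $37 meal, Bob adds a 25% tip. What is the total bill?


Calculate the tip:
25% of $37 = $9.25
Add tip to meal cost:
$37 + $9.25 = $46.25

$46.25


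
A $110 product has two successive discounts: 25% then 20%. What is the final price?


First discount:
25% of $110 = $27.50
Price after first discount:
$110 - $27.50 = $82.50
Second discount:
20% of $82.50 = $16.50
Final price:
$82.50 - $16.50 = $66

$66


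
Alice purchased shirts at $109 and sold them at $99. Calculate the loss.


Selling price = $99
Cost price = $109
Loss = cost price - selling price:
Loss = $109 - $99 = $10

$10


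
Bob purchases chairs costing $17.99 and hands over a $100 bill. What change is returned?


Start with the amount paid:
$100
Subtract the price:
$100 - $17.99 = $82.01

$82.01


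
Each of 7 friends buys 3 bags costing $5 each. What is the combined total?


Cost per person:
3 x $5 = $15
Group total:
7 x $15 = $105

$105


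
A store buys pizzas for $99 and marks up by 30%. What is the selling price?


Calculate the markup amount:
30% of $99 = $29.70
Add to cost:
$99 + $29.70 = $128.70

$128.70


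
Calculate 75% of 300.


Convert percentage to decimal:
75% = 0.75
Multiply:
300 x 0.75 = 225

225


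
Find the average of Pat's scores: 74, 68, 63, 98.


Add the scores:
74 + 68 + 63 + 98 = 303
Divide by the number of tests:
303 / 4 = 75.75

75.75


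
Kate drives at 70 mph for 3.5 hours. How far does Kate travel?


Use the formula: distance = speed x time
Speed = 70 mph, Time = 3.5 hours
70 x 3.5 = 245 miles

245 miles


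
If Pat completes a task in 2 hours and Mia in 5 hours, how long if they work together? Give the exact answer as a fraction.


Pat's rate: 1/2 of the job per hour
Mia's rate: 1/5 of the job per hour
Combined rate: 1/2 + 1/5 = 7/10 per hour
Time = 1 / (7/10) = 10/7 hours (≈ 1.43 hours)

10/7 hours


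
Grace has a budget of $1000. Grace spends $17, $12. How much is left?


Add up expenses:
$17 + $12 = $29
Subtract from budget:
$1000 - $29 = $971

$971


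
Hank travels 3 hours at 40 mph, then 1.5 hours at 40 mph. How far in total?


Leg 1 distance:
40 x 3 = 120 miles
Leg 2 distance:
40 x 1.5 = 60 miles
Total distance:
120 + 60 = 180 miles

180 miles


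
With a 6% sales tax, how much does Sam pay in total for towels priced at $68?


Calculate the tax:
6% of $68 = $4.08
Add tax to price:
$68 + $4.08 = $72.08

$72.08


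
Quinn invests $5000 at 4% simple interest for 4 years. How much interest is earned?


Use the formula I = P x R x T / 100
P x R x T = 5000 x 4 x 4 = 80000
I = 80000 / 100 = $800

$800


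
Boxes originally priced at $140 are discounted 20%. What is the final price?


Calculate the discount amount:
20% of $140 = $28
Subtract from original:
$140 - $28 = $112

$112


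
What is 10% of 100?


Convert percentage to decimal:
10% = 0.1
Multiply:
100 x 0.1 = 10

10


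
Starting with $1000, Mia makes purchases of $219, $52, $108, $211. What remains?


Add up expenses:
$219 + $52 + $108 + $211 = $590
Subtract from budget:
$1000 - $590 = $410

$410


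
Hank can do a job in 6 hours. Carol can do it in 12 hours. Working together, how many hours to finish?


Hank's rate: 1/6 of the job per hour
Carol's rate: 1/12 of the job per hour
Combined rate: 1/6 + 1/12 = 1/4 per hour
Time = 1 / (1/4) = 4 hours

4 hours


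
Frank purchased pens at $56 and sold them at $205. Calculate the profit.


Selling price = $205
Cost price = $56
Profit = selling price - cost price:
Profit = $205 - $56 = $149

$149


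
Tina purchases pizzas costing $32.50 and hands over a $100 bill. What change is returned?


Start with the amount paid:
$100
Subtract the price:
$100 - $32.50 = $67.50

$67.50


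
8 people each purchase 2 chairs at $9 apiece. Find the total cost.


Cost per person:
2 x $9 = $18
Group total:
8 x $18 = $144

$144


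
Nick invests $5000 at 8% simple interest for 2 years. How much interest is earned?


Use the formula I = P x R x T / 100
P x R x T = 5000 x 8 x 2 = 80000
I = 80000 / 100 = $800

$800


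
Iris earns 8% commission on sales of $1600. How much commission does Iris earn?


Convert rate to decimal:
8% = 0.08
Multiply by sales:
$1600 x 0.08 = $128

$128


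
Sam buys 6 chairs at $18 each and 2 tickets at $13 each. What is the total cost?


Cost of chairs:
6 x $18 = $108
Cost of tickets:
2 x $13 = $26
Add both:
$108 + $26 = $134

$134


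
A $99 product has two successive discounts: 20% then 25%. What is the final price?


First discount:
20% of $99 = $19.80
Price after first discount:
$99 - $19.80 = $79.20
Second discount:
25% of $79.20 = $19.80
Final price:
$79.20 - $19.80 = $59.40

$59.40


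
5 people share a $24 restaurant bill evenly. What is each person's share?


Total bill: $24
Number of people: 5
Each pays: $24 / 5 = $4.80

$4.80


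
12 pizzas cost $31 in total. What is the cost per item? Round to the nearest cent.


Total cost: $31
Number of items: 12
Unit price: $31 / 12 = $2.5833... ≈ $2.58

$2.58


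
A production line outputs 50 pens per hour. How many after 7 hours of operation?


Production rate: 50 pens per hour
Time: 7 hours
Total: 50 x 7 = 350 pens

350 pens


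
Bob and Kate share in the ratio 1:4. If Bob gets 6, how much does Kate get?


Find the multiplier:
6 / 1 = 6
Apply to Kate's share:
4 x 6 = 24

24


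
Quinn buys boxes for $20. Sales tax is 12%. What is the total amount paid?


Calculate the tax:
12% of $20 = $2.40
Add tax to price:
$20 + $2.40 = $22.40

$22.40


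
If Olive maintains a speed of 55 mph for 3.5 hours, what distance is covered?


Use the formula: distance = speed x time
Speed = 55 mph, Time = 3.5 hours
55 x 3.5 = 192.5 miles

192.5 miles


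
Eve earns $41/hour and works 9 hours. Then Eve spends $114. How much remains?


Calculate earnings:
9 x $41 = $369
Subtract spending:
$369 - $114 = $255

$255


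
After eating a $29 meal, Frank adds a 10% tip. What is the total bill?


Calculate the tip:
10% of $29 = $2.90
Add tip to meal cost:
$29 + $2.90 = $31.90

$31.90


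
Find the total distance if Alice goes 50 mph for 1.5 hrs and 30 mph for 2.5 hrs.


Leg 1 distance:
50 x 1.5 = 75 miles
Leg 2 distance:
30 x 2.5 = 75 miles
Total distance:
75 + 75 = 150 miles

150 miles


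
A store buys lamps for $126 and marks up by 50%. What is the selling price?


Calculate the markup amount:
50% of $126 = $63
Add to cost:
$126 + $63 = $189

$189


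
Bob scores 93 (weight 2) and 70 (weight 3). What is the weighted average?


Weighted sum:
2 x 93 + 3 x 70 = 396
Total weight:
2 + 3 = 5
Weighted average:
396 / 5 = 79.2

79.2


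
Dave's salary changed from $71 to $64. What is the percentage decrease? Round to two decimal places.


Find the absolute change:
|64 - 71| = 7
Divide by original and multiply by 100:
7 / 71 x 100 = 9.8591...% ≈ 9.86%

9.86%


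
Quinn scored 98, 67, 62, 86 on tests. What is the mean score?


Add the scores:
98 + 67 + 62 + 86 = 313
Divide by the number of tests:
313 / 4 = 78.25

78.25


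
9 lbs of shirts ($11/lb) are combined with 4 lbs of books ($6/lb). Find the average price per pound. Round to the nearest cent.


Cost of shirts:
9 x $11 = $99
Cost of books:
4 x $6 = $24
Total cost: $99 + $24 = $123
Total weight: 13 lbs
Average: $123 / 13 = $9.4615... ≈ $9.46/lb

$9.46/lb


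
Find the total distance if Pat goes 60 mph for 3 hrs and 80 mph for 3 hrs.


Leg 1 distance:
60 x 3 = 180 miles
Leg 2 distance:
80 x 3 = 240 miles
Total distance:
180 + 240 = 420 miles

420 miles


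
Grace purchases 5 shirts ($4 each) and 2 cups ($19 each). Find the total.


Cost of shirts:
5 x $4 = $20
Cost of cups:
2 x $19 = $38
Add both:
$20 + $38 = $58

$58


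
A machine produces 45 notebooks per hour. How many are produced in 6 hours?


Production rate: 45 notebooks per hour
Time: 6 hours
Total: 45 x 6 = 270 notebooks

270 notebooks


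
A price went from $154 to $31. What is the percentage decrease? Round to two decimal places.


Find the absolute change:
|31 - 154| = 123
Divide by original and multiply by 100:
123 / 154 x 100 = 79.8701...% ≈ 79.87%

79.87%


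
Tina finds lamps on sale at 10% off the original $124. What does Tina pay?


Calculate the discount amount:
10% of $124 = $12.40
Subtract from original:
$124 - $12.40 = $111.60

$111.60


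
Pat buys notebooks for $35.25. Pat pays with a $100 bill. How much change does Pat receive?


Start with the amount paid:
$100
Subtract the price:
$100 - $35.25 = $64.75

$64.75


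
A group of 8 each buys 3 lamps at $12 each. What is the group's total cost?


Cost per person:
3 x $12 = $36
Group total:
8 x $36 = $288

$288


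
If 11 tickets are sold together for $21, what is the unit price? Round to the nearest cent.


Total cost: $21
Number of items: 11
Unit price: $21 / 11 = $1.9090... ≈ $1.91

$1.91


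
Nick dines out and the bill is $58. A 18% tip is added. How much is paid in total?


Calculate the tip:
18% of $58 = $10.44
Add tip to meal cost:
$58 + $10.44 = $68.44

$68.44


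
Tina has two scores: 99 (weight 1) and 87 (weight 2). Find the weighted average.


Weighted sum:
1 x 99 + 2 x 87 = 273
Total weight:
1 + 2 = 3
Weighted average:
273 / 3 = 91

91


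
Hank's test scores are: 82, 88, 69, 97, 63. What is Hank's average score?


Add the scores:
82 + 88 + 69 + 97 + 63 = 399
Divide by the number of tests:
399 / 5 = 79.8

79.8


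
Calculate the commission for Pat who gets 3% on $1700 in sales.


Convert rate to decimal:
3% = 0.03
Multiply by sales:
$1700 x 0.03 = $51

$51


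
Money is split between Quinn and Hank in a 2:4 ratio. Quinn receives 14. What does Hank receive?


Find the multiplier:
14 / 2 = 7
Apply to Hank's share:
4 x 7 = 28

28


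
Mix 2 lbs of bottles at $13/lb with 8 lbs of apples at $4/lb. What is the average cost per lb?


Cost of bottles:
2 x $13 = $26
Cost of apples:
8 x $4 = $32
Total cost: $26 + $32 = $58
Total weight: 10 lbs
Average: $58 / 10 = $5.80/lb

$5.80/lb


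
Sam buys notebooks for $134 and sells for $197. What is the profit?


Selling price = $197
Cost price = $134
Profit = selling price - cost price:
Profit = $197 - $134 = $63

$63


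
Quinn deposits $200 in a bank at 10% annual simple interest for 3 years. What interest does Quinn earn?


Use the formula I = P x R x T / 100
P x R x T = 200 x 10 x 3 = 6000
I = 6000 / 100 = $60

$60


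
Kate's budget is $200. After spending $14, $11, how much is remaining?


Add up expenses:
$14 + $11 = $25
Subtract from budget:
$200 - $25 = $175

$175


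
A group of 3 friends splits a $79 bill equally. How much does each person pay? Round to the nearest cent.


Total bill: $79
Number of people: 3
Each pays: $79 / 3 = $26.3333... ≈ $26.33

$26.33


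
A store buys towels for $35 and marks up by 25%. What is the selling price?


Calculate the markup amount:
25% of $35 = $8.75
Add to cost:
$35 + $8.75 = $43.75

$43.75


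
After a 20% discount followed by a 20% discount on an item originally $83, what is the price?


First discount:
20% of $83 = $16.60
Price after first discount:
$83 - $16.60 = $66.40
Second discount:
20% of $66.40 = $13.28
Final price:
$66.40 - $13.28 = $53.12

$53.12


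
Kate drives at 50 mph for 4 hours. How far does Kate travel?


Use the formula: distance = speed x time
Speed = 50 mph, Time = 4 hours
50 x 4 = 200 miles

200 miles


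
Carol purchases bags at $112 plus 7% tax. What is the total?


Calculate the tax:
7% of $112 = $7.84
Add tax to price:
$112 + $7.84 = $119.84

$119.84


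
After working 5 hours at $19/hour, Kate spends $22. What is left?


Calculate earnings:
5 x $19 = $95
Subtract spending:
$95 - $22 = $73

$73


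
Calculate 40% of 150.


Convert percentage to decimal:
40% = 0.4
Multiply:
150 x 0.4 = 60

60


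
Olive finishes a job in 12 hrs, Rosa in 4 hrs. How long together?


Olive's rate: 1/12 of the job per hour
Rosa's rate: 1/4 of the job per hour
Combined rate: 1/12 + 1/4 = 1/3 per hour
Time = 1 / (1/3) = 3 hours

3 hours


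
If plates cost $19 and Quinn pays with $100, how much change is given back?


Start with the amount paid:
$100
Subtract the price:
$100 - $19 = $81

$81


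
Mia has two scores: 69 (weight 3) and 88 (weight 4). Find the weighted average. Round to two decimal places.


Weighted sum:
3 x 69 + 4 x 88 = 559
Total weight:
3 + 4 = 7
Weighted average:
559 / 7 = 79.8571... ≈ 79.86

79.86


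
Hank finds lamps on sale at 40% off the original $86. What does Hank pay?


Calculate the discount amount:
40% of $86 = $34.40
Subtract from original:
$86 - $34.40 = $51.60

$51.60


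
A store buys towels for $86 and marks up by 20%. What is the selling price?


Calculate the markup amount:
20% of $86 = $17.20
Add to cost:
$86 + $17.20 = $103.20

$103.20


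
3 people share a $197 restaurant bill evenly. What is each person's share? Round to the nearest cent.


Total bill: $197
Number of people: 3
Each pays: $197 / 3 = $65.6666... ≈ $65.67

$65.67


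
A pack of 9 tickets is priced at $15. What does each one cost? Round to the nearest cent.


Total cost: $15
Number of items: 9
Unit price: $15 / 9 = $1.6666... ≈ $1.67

$1.67


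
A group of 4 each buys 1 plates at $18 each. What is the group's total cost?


Cost per person:
1 x $18 = $18
Group total:
4 x $18 = $72

$72


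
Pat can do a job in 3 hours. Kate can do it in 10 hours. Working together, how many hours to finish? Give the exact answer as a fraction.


Pat's rate: 1/3 of the job per hour
Kate's rate: 1/10 of the job per hour
Combined rate: 1/3 + 1/10 = 13/30 per hour
Time = 1 / (13/30) = 30/13 hours (≈ 2.31 hours)

30/13 hours


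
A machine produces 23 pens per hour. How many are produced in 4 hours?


Production rate: 23 pens per hour
Time: 4 hours
Total: 23 x 4 = 92 pens

92 pens


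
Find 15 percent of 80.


Convert percentage to decimal:
15% = 0.15
Multiply:
80 x 0.15 = 12

12


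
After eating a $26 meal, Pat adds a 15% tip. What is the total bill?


Calculate the tip:
15% of $26 = $3.90
Add tip to meal cost:
$26 + $3.90 = $29.90

$29.90


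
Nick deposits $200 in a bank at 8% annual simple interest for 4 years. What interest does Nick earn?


Use the formula I = P x R x T / 100
P x R x T = 200 x 8 x 4 = 6400
I = 6400 / 100 = $64

$64


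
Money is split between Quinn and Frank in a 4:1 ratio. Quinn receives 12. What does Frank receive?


Find the multiplier:
12 / 4 = 3
Apply to Frank's share:
1 x 3 = 3

3


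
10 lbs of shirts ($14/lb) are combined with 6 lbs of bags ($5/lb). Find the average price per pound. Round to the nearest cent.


Cost of shirts:
10 x $14 = $140
Cost of bags:
6 x $5 = $30
Total cost: $140 + $30 = $170
Total weight: 16 lbs
Average: $170 / 16 = $10.625 ≈ $10.63/lb

$10.63/lb


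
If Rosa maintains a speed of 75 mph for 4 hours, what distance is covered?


Use the formula: distance = speed x time
Speed = 75 mph, Time = 4 hours
75 x 4 = 300 miles

300 miles


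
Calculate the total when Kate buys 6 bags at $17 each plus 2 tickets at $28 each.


Cost of bags:
6 x $17 = $102
Cost of tickets:
2 x $28 = $56
Add both:
$102 + $56 = $158

$158


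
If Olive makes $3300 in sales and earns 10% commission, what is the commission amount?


Convert rate to decimal:
10% = 0.1
Multiply by sales:
$3300 x 0.1 = $330

$330


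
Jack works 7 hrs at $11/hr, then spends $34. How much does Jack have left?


Calculate earnings:
7 x $11 = $77
Subtract spending:
$77 - $34 = $43

$43


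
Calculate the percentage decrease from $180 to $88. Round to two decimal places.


Find the absolute change:
|88 - 180| = 92
Divide by original and multiply by 100:
92 / 180 x 100 = 51.1111...% ≈ 51.11%

51.11%


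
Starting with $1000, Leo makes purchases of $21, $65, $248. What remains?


Add up expenses:
$21 + $65 + $248 = $334
Subtract from budget:
$1000 - $334 = $666

$666


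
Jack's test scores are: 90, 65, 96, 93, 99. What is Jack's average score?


Add the scores:
90 + 65 + 96 + 93 + 99 = 443
Divide by the number of tests:
443 / 5 = 88.6

88.6


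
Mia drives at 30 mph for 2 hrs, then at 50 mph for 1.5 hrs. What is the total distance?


Leg 1 distance:
30 x 2 = 60 miles
Leg 2 distance:
50 x 1.5 = 75 miles
Total distance:
60 + 75 = 135 miles

135 miles


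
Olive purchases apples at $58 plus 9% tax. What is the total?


Calculate the tax:
9% of $58 = $5.22
Add tax to price:
$58 + $5.22 = $63.22

$63.22


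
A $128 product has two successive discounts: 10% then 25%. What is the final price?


First discount:
10% of $128 = $12.80
Price after first discount:
$128 - $12.80 = $115.20
Second discount:
25% of $115.20 = $28.80
Final price:
$115.20 - $28.80 = $86.40

$86.40


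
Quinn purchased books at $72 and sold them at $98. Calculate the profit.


Selling price = $98
Cost price = $72
Profit = selling price - cost price:
Profit = $98 - $72 = $26

$26


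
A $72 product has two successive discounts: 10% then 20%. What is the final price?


First discount:
10% of $72 = $7.20
Price after first discount:
$72 - $7.20 = $64.80
Second discount:
20% of $64.80 = $12.96
Final price:
$64.80 - $12.96 = $51.84

$51.84


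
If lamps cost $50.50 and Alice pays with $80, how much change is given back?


Start with the amount paid:
$80
Subtract the price:
$80 - $50.50 = $29.50

$29.50


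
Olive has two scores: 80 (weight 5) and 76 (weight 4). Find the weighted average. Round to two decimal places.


Weighted sum:
5 x 80 + 4 x 76 = 704
Total weight:
5 + 4 = 9
Weighted average:
704 / 9 = 78.2222... ≈ 78.22

78.22


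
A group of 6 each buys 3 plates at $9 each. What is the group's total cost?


Cost per person:
3 x $9 = $27
Group total:
6 x $27 = $162

$162


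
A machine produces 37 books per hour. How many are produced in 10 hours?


Production rate: 37 books per hour
Time: 10 hours
Total: 37 x 10 = 370 books

370 books


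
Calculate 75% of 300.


Convert percentage to decimal:
75% = 0.75
Multiply:
300 x 0.75 = 225

225
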